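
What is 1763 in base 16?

Using repeated division by 16 (digits 10–15 are A–F):
1763 ÷ 16 = 110 remainder 3
110 ÷ 16 = 6 remainder 14 (E)
6 ÷ 16 = 0 remainder 6
Reading remainders bottom to top: 6E3



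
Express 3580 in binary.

Using repeated division by 2:
3580 ÷ 2 = 1790 remainder 0
1790 ÷ 2 = 895 remainder 0
895 ÷ 2 = 447 remainder 1
447 ÷ 2 = 223 remainder 1
223 ÷ 2 = 111 remainder 1
111 ÷ 2 = 55 remainder 1
55 ÷ 2 = 27 remainder 1
27 ÷ 2 = 13 remainder 1
13 ÷ 2 = 6 remainder 1
6 ÷ 2 = 3 remainder 0
3 ÷ 2 = 1 remainder 1
1 ÷ 2 = 0 remainder 1
Reading remainders bottom to top: 110111111100



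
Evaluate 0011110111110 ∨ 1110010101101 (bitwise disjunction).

OR: 1 when either bit is 1
  0011110111110
| 1110010101101
---------------
  1111110111111
Decimal: 1982 | 7341 = 8127



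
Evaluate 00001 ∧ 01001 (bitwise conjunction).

AND: 1 only when both bits are 1
  00001
& 01001
-------
  00001
Decimal: 1 & 9 = 1



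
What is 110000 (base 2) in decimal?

Sum of powers of 2 for each 1-bit:
2^4 + 2^5
= 16 + 32
= 48



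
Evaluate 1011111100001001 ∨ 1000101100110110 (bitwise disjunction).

OR: 1 when either bit is 1
  1011111100001001
| 1000101100110110
------------------
  1011111100111111
Decimal: 48905 | 35638 = 48959



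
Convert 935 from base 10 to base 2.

Using repeated division by 2:
935 ÷ 2 = 467 remainder 1
467 ÷ 2 = 233 remainder 1
233 ÷ 2 = 116 remainder 1
116 ÷ 2 = 58 remainder 0
58 ÷ 2 = 29 remainder 0
29 ÷ 2 = 14 remainder 1
14 ÷ 2 = 7 remainder 0
7 ÷ 2 = 3 remainder 1
3 ÷ 2 = 1 remainder 1
1 ÷ 2 = 0 remainder 1
Reading remainders bottom to top: 1110100111



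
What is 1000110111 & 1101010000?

AND: 1 only when both bits are 1
  1000110111
& 1101010000
------------
  1000010000
Decimal: 567 & 848 = 528



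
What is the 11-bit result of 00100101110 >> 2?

Original: 00100101110 (decimal 302)
Shift right by 2 positions
Drop the 2 low bits; fill with zeros on the left
Result: 00001001011 (decimal 75)
Equivalent: 302 >> 2 = 302 ÷ 2^2 = 75



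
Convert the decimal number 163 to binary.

Using repeated division by 2:
163 ÷ 2 = 81 remainder 1
81 ÷ 2 = 40 remainder 1
40 ÷ 2 = 20 remainder 0
20 ÷ 2 = 10 remainder 0
10 ÷ 2 = 5 remainder 0
5 ÷ 2 = 2 remainder 1
2 ÷ 2 = 1 remainder 0
1 ÷ 2 = 0 remainder 1
Reading remainders bottom to top: 10100011



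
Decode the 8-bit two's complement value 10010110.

Binary: 10010110
Sign bit: 1 (negative)
Invert: 01101001
Add 1:  01101010
Magnitude: 01101010 = 64 + 32 + 8 + 2 = 106
Value: -106



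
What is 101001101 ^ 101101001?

XOR: 1 when bits differ
  101001101
^ 101101001
-----------
  000100100
Decimal: 333 ^ 361 = 36



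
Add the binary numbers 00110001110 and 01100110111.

Add column by column from the right: bit + bit + carry-in; write the sum mod 2, carry 1 when the sum is 2 or 3.
carry:  11001111100
        00110001110
+       01100110111
-------------------
       010011000101
(the carry out of the leftmost column, 0, becomes the leading bit)
Decimal check:
  00110001110 = 256 + 128 + 8 + 4 + 2 = 398
  01100110111 = 512 + 256 + 32 + 16 + 4 + 2 + 1 = 823
  398 + 823 = 1221, and 010011000101 = 1024 + 128 + 64 + 4 + 1 = 1221 ✓



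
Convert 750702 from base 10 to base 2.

Using repeated division by 2:
750702 ÷ 2 = 375351 remainder 0
375351 ÷ 2 = 187675 remainder 1
187675 ÷ 2 = 93837 remainder 1
93837 ÷ 2 = 46918 remainder 1
46918 ÷ 2 = 23459 remainder 0
23459 ÷ 2 = 11729 remainder 1
11729 ÷ 2 = 5864 remainder 1
5864 ÷ 2 = 2932 remainder 0
2932 ÷ 2 = 1466 remainder 0
1466 ÷ 2 = 733 remainder 0
733 ÷ 2 = 366 remainder 1
366 ÷ 2 = 183 remainder 0
183 ÷ 2 = 91 remainder 1
91 ÷ 2 = 45 remainder 1
45 ÷ 2 = 22 remainder 1
22 ÷ 2 = 11 remainder 0
11 ÷ 2 = 5 remainder 1
5 ÷ 2 = 2 remainder 1
2 ÷ 2 = 1 remainder 0
1 ÷ 2 = 0 remainder 1
Reading remainders bottom to top: 10110111010001101110



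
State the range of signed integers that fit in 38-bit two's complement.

For 38-bit two's complement:
Minimum: -2^37 = -137438953472
Maximum: 2^37 - 1 = 137438953471



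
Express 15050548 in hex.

Using repeated division by 16 (digits 10–15 are A–F):
15050548 ÷ 16 = 940659 remainder 4
940659 ÷ 16 = 58791 remainder 3
58791 ÷ 16 = 3674 remainder 7
3674 ÷ 16 = 229 remainder 10 (A)
229 ÷ 16 = 14 remainder 5
14 ÷ 16 = 0 remainder 14 (E)
Reading remainders bottom to top: E5A734



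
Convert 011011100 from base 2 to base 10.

Sum of powers of 2 for each 1-bit:
2^2 + 2^3 + 2^4 + 2^6 + 2^7
= 4 + 8 + 16 + 64 + 128
= 220



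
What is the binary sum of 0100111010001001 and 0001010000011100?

Add column by column from the right: bit + bit + carry-in; write the sum mod 2, carry 1 when the sum is 2 or 3.
carry:  0011100000110000
        0100111010001001
+       0001010000011100
------------------------
       00110001010100101
(the carry out of the leftmost column, 0, becomes the leading bit)
Decimal check:
  0100111010001001 = 16384 + 2048 + 1024 + 512 + 128 + 8 + 1 = 20105
  0001010000011100 = 4096 + 1024 + 16 + 8 + 4 = 5148
  20105 + 5148 = 25253, and 00110001010100101 = 16384 + 8192 + 512 + 128 + 32 + 4 + 1 = 25253 ✓



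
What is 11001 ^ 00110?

XOR: 1 when bits differ
  11001
^ 00110
-------
  11111
Decimal: 25 ^ 6 = 31



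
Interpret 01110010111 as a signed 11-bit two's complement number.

Binary: 01110010111
Sign bit: 0 (non-negative)
Read directly as an unsigned value:
01110010111 = 512 + 256 + 128 + 16 + 4 + 2 + 1 = 919
Value: 919



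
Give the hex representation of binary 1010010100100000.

Group into 4-bit nibbles from right:
  1010 = A
  0101 = 5
  0010 = 2
  0000 = 0
Result: A520



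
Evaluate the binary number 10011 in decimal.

Sum of powers of 2 for each 1-bit:
2^0 + 2^1 + 2^4
= 1 + 2 + 16
= 19



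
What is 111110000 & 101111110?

AND: 1 only when both bits are 1
  111110000
& 101111110
-----------
  101110000
Decimal: 496 & 382 = 368



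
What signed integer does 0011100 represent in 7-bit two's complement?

Binary: 0011100
Sign bit: 0 (non-negative)
Read directly as an unsigned value:
0011100 = 16 + 8 + 4 = 28
Value: 28



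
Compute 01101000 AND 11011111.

AND: 1 only when both bits are 1
  01101000
& 11011111
----------
  01001000
Decimal: 104 & 223 = 72



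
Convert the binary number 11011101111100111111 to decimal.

Sum of powers of 2 for each 1-bit:
2^0 + 2^1 + 2^2 + 2^3 + 2^4 + 2^5 + 2^8 + 2^9 + 2^10 + 2^11 + 2^12 + 2^14 + 2^15 + 2^16 + 2^18 + 2^19
= 1 + 2 + 4 + 8 + 16 + 32 + 256 + 512 + 1024 + 2048 + 4096 + 16384 + 32768 + 65536 + 262144 + 524288
= 909119



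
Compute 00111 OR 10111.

OR: 1 when either bit is 1
  00111
| 10111
-------
  10111
Decimal: 7 | 23 = 23



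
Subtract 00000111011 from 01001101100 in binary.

Method 1 - Direct subtraction (column by column from the right: bit − bit − borrow-in; if negative, add 2 and borrow 1 from the next column):
borrow: 00001100110
        01001101100
-       00000111011
-------------------
        01000110001

Method 2 - Add two's complement:
Two's complement of 00000111011: invert → 11111000100, add 1 → 11111000101
  01001101100
+ 11111000101
-------------
 101000110001  (end carry out of the top bit = 1)
Discarding the end carry: 01000110001
Decimal check:
  01001101100 = 512 + 64 + 32 + 8 + 4 = 620
  00000111011 = 32 + 16 + 8 + 2 + 1 = 59
  620 - 59 = 561, and 01000110001 = 512 + 32 + 16 + 1 = 561 ✓



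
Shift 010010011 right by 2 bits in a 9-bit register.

Original: 010010011 (decimal 147)
Shift right by 2 positions
Drop the 2 low bits; fill with zeros on the left
Result: 000100100 (decimal 36)
Equivalent: 147 >> 2 = 147 ÷ 2^2 = 36



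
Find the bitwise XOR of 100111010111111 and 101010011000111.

XOR: 1 when bits differ
  100111010111111
^ 101010011000111
-----------------
  001101001111000
Decimal: 20159 ^ 21703 = 6776



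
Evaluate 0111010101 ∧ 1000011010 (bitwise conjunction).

AND: 1 only when both bits are 1
  0111010101
& 1000011010
------------
  0000010000
Decimal: 469 & 538 = 16



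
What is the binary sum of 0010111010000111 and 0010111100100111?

Add column by column from the right: bit + bit + carry-in; write the sum mod 2, carry 1 when the sum is 2 or 3.
carry:  0101110000001110
        0010111010000111
+       0010111100100111
------------------------
       00101110110101110
(the carry out of the leftmost column, 0, becomes the leading bit)
Decimal check:
  0010111010000111 = 8192 + 2048 + 1024 + 512 + 128 + 4 + 2 + 1 = 11911
  0010111100100111 = 8192 + 2048 + 1024 + 512 + 256 + 32 + 4 + 2 + 1 = 12071
  11911 + 12071 = 23982, and 00101110110101110 = 16384 + 4096 + 2048 + 1024 + 256 + 128 + 32 + 8 + 4 + 2 = 23982 ✓



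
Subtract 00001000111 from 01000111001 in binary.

Method 1 - Direct subtraction (column by column from the right: bit − bit − borrow-in; if negative, add 2 and borrow 1 from the next column):
borrow: 01110001100
        01000111001
-       00001000111
-------------------
        00111110010

Method 2 - Add two's complement:
Two's complement of 00001000111: invert → 11110111000, add 1 → 11110111001
  01000111001
+ 11110111001
-------------
 100111110010  (end carry out of the top bit = 1)
Discarding the end carry: 00111110010
Decimal check:
  01000111001 = 512 + 32 + 16 + 8 + 1 = 569
  00001000111 = 64 + 4 + 2 + 1 = 71
  569 - 71 = 498, and 00111110010 = 256 + 128 + 64 + 32 + 16 + 2 = 498 ✓



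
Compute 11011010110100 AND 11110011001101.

AND: 1 only when both bits are 1
  11011010110100
& 11110011001101
----------------
  11010010000100
Decimal: 14004 & 15565 = 13444



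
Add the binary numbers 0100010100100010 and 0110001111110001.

Add column by column from the right: bit + bit + carry-in; write the sum mod 2, carry 1 when the sum is 2 or 3.
carry:  1000111111000000
        0100010100100010
+       0110001111110001
------------------------
       01010100100010011
(the carry out of the leftmost column, 0, becomes the leading bit)
Decimal check:
  0100010100100010 = 16384 + 1024 + 256 + 32 + 2 = 17698
  0110001111110001 = 16384 + 8192 + 512 + 256 + 128 + 64 + 32 + 16 + 1 = 25585
  17698 + 25585 = 43283, and 01010100100010011 = 32768 + 8192 + 2048 + 256 + 16 + 2 + 1 = 43283 ✓



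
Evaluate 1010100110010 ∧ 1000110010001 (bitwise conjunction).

AND: 1 only when both bits are 1
  1010100110010
& 1000110010001
---------------
  1000100010000
Decimal: 5426 & 4497 = 4368



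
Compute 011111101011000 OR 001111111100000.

OR: 1 when either bit is 1
  011111101011000
| 001111111100000
-----------------
  011111111111000
Decimal: 16216 | 8160 = 16376



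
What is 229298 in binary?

Using repeated division by 2:
229298 ÷ 2 = 114649 remainder 0
114649 ÷ 2 = 57324 remainder 1
57324 ÷ 2 = 28662 remainder 0
28662 ÷ 2 = 14331 remainder 0
14331 ÷ 2 = 7165 remainder 1
7165 ÷ 2 = 3582 remainder 1
3582 ÷ 2 = 1791 remainder 0
1791 ÷ 2 = 895 remainder 1
895 ÷ 2 = 447 remainder 1
447 ÷ 2 = 223 remainder 1
223 ÷ 2 = 111 remainder 1
111 ÷ 2 = 55 remainder 1
55 ÷ 2 = 27 remainder 1
27 ÷ 2 = 13 remainder 1
13 ÷ 2 = 6 remainder 1
6 ÷ 2 = 3 remainder 0
3 ÷ 2 = 1 remainder 1
1 ÷ 2 = 0 remainder 1
Reading remainders bottom to top: 110111111110110010



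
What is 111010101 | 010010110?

OR: 1 when either bit is 1
  111010101
| 010010110
-----------
  111010111
Decimal: 469 | 150 = 471



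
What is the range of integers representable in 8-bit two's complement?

For 8-bit two's complement:
Minimum: -2^7 = -128
Maximum: 2^7 - 1 = 127



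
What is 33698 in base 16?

Using repeated division by 16 (digits 10–15 are A–F):
33698 ÷ 16 = 2106 remainder 2
2106 ÷ 16 = 131 remainder 10 (A)
131 ÷ 16 = 8 remainder 3
8 ÷ 16 = 0 remainder 8
Reading remainders bottom to top: 83A2



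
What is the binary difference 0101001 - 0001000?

Method 1 - Direct subtraction (column by column from the right: bit − bit − borrow-in; if negative, add 2 and borrow 1 from the next column):
borrow: 0000000
        0101001
-       0001000
---------------
        0100001

Method 2 - Add two's complement:
Two's complement of 0001000: invert → 1110111, add 1 → 1111000
  0101001
+ 1111000
---------
 10100001  (end carry out of the top bit = 1)
Discarding the end carry: 0100001
Decimal check:
  0101001 = 32 + 8 + 1 = 41
  0001000 = 8
  41 - 8 = 33, and 0100001 = 32 + 1 = 33 ✓



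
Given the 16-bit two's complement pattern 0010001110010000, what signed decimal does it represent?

Binary: 0010001110010000
Sign bit: 0 (non-negative)
Read directly as an unsigned value:
0010001110010000 = 8192 + 512 + 256 + 128 + 16 = 9104
Value: 9104



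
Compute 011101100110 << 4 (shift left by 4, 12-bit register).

Original: 011101100110 (decimal 1894)
Shift left by 4 positions
Append 4 zeros on the right and drop the 4 high bits that overflow the 12-bit width
Result: 011001100000 (decimal 1632)
Equivalent: 1894 << 4 = 1894 × 2^4 = 30304, truncated to 12 bits = 1632



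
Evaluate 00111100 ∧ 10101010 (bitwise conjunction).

AND: 1 only when both bits are 1
  00111100
& 10101010
----------
  00101000
Decimal: 60 & 170 = 40



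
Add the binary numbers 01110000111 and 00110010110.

Add column by column from the right: bit + bit + carry-in; write the sum mod 2, carry 1 when the sum is 2 or 3.
carry:  11100001100
        01110000111
+       00110010110
-------------------
       010100011101
(the carry out of the leftmost column, 0, becomes the leading bit)
Decimal check:
  01110000111 = 512 + 256 + 128 + 4 + 2 + 1 = 903
  00110010110 = 256 + 128 + 16 + 4 + 2 = 406
  903 + 406 = 1309, and 010100011101 = 1024 + 256 + 16 + 8 + 4 + 1 = 1309 ✓



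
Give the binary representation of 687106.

Using repeated division by 2:
687106 ÷ 2 = 343553 remainder 0
343553 ÷ 2 = 171776 remainder 1
171776 ÷ 2 = 85888 remainder 0
85888 ÷ 2 = 42944 remainder 0
42944 ÷ 2 = 21472 remainder 0
21472 ÷ 2 = 10736 remainder 0
10736 ÷ 2 = 5368 remainder 0
5368 ÷ 2 = 2684 remainder 0
2684 ÷ 2 = 1342 remainder 0
1342 ÷ 2 = 671 remainder 0
671 ÷ 2 = 335 remainder 1
335 ÷ 2 = 167 remainder 1
167 ÷ 2 = 83 remainder 1
83 ÷ 2 = 41 remainder 1
41 ÷ 2 = 20 remainder 1
20 ÷ 2 = 10 remainder 0
10 ÷ 2 = 5 remainder 0
5 ÷ 2 = 2 remainder 1
2 ÷ 2 = 1 remainder 0
1 ÷ 2 = 0 remainder 1
Reading remainders bottom to top: 10100111110000000010



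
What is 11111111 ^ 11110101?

XOR: 1 when bits differ
  11111111
^ 11110101
----------
  00001010
Decimal: 255 ^ 245 = 10



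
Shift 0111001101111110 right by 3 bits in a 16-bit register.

Original: 0111001101111110 (decimal 29566)
Shift right by 3 positions
Drop the 3 low bits; fill with zeros on the left
Result: 0000111001101111 (decimal 3695)
Equivalent: 29566 >> 3 = 29566 ÷ 2^3 = 3695



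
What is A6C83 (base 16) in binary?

Convert each hex digit to 4 bits:
  A = 1010
  6 = 0110
  C = 1100
  8 = 1000
  3 = 0011
Concatenate: 10100110110010000011



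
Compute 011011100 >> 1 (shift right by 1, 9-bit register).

Original: 011011100 (decimal 220)
Shift right by 1 position
Drop the 1 low bit; fill with zero on the left
Result: 001101110 (decimal 110)
Equivalent: 220 >> 1 = 220 ÷ 2^1 = 110



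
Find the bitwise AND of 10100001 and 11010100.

AND: 1 only when both bits are 1
  10100001
& 11010100
----------
  10000000
Decimal: 161 & 212 = 128



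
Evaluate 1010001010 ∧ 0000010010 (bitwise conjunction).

AND: 1 only when both bits are 1
  1010001010
& 0000010010
------------
  0000000010
Decimal: 650 & 18 = 2



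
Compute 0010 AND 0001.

AND: 1 only when both bits are 1
  0010
& 0001
------
  0000
Decimal: 2 & 1 = 0



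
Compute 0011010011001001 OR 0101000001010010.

OR: 1 when either bit is 1
  0011010011001001
| 0101000001010010
------------------
  0111010011011011
Decimal: 13513 | 20562 = 29915



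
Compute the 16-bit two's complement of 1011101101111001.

Original (sign bit 1, negative): 1011101101111001
Step 1 - Invert all bits: 0100010010000110
Step 2 - Add 1: 0100010010000111
Verification: 1011101101111001 + 0100010010000111 = 10000000000000000; discarding the end carry (carry out of the top bit) leaves the 16-bit value 0000000000000000, as required for x + (-x)



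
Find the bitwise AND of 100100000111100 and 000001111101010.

AND: 1 only when both bits are 1
  100100000111100
& 000001111101010
-----------------
  000000000101000
Decimal: 18492 & 1002 = 40



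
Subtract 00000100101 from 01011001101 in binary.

Method 1 - Direct subtraction (column by column from the right: bit − bit − borrow-in; if negative, add 2 and borrow 1 from the next column):
borrow: 00001000000
        01011001101
-       00000100101
-------------------
        01010101000

Method 2 - Add two's complement:
Two's complement of 00000100101: invert → 11111011010, add 1 → 11111011011
  01011001101
+ 11111011011
-------------
 101010101000  (end carry out of the top bit = 1)
Discarding the end carry: 01010101000
Decimal check:
  01011001101 = 512 + 128 + 64 + 8 + 4 + 1 = 717
  00000100101 = 32 + 4 + 1 = 37
  717 - 37 = 680, and 01010101000 = 512 + 128 + 32 + 8 = 680 ✓



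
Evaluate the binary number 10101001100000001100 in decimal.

Sum of powers of 2 for each 1-bit:
2^2 + 2^3 + 2^11 + 2^12 + 2^15 + 2^17 + 2^19
= 4 + 8 + 2048 + 4096 + 32768 + 131072 + 524288
= 694284



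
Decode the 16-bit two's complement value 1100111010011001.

Binary: 1100111010011001
Sign bit: 1 (negative)
Invert: 0011000101100110
Add 1:  0011000101100111
Magnitude: 0011000101100111 = 8192 + 4096 + 256 + 64 + 32 + 4 + 2 + 1 = 12647
Value: -12647



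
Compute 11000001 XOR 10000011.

XOR: 1 when bits differ
  11000001
^ 10000011
----------
  01000010
Decimal: 193 ^ 131 = 66



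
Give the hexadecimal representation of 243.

Using repeated division by 16 (digits 10–15 are A–F):
243 ÷ 16 = 15 remainder 3
15 ÷ 16 = 0 remainder 15 (F)
Reading remainders bottom to top: F3



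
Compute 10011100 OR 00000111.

OR: 1 when either bit is 1
  10011100
| 00000111
----------
  10011111
Decimal: 156 | 7 = 159



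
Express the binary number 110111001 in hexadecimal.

Group into 4-bit nibbles from right:
  0001 = 1
  1011 = B
  1001 = 9
Result: 1B9



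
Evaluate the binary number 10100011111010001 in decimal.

Sum of powers of 2 for each 1-bit:
2^0 + 2^4 + 2^6 + 2^7 + 2^8 + 2^9 + 2^10 + 2^14 + 2^16
= 1 + 16 + 64 + 128 + 256 + 512 + 1024 + 16384 + 65536
= 83921



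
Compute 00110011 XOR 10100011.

XOR: 1 when bits differ
  00110011
^ 10100011
----------
  10010000
Decimal: 51 ^ 163 = 144



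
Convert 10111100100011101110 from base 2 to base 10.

Sum of powers of 2 for each 1-bit:
2^1 + 2^2 + 2^3 + 2^5 + 2^6 + 2^7 + 2^11 + 2^14 + 2^15 + 2^16 + 2^17 + 2^19
= 2 + 4 + 8 + 32 + 64 + 128 + 2048 + 16384 + 32768 + 65536 + 131072 + 524288
= 772334



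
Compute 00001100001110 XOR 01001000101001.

XOR: 1 when bits differ
  00001100001110
^ 01001000101001
----------------
  01000100100111
Decimal: 782 ^ 4649 = 4391



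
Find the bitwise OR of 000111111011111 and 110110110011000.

OR: 1 when either bit is 1
  000111111011111
| 110110110011000
-----------------
  110111111011111
Decimal: 4063 | 28056 = 28639



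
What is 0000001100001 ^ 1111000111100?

XOR: 1 when bits differ
  0000001100001
^ 1111000111100
---------------
  1111001011101
Decimal: 97 ^ 7740 = 7773



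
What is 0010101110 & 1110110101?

AND: 1 only when both bits are 1
  0010101110
& 1110110101
------------
  0010100100
Decimal: 174 & 949 = 164



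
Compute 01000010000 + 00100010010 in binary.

Add column by column from the right: bit + bit + carry-in; write the sum mod 2, carry 1 when the sum is 2 or 3.
carry:  00000100000
        01000010000
+       00100010010
-------------------
       001100100010
(the carry out of the leftmost column, 0, becomes the leading bit)
Decimal check:
  01000010000 = 512 + 16 = 528
  00100010010 = 256 + 16 + 2 = 274
  528 + 274 = 802, and 001100100010 = 512 + 256 + 32 + 2 = 802 ✓



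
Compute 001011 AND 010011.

AND: 1 only when both bits are 1
  001011
& 010011
--------
  000011
Decimal: 11 & 19 = 3



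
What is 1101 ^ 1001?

XOR: 1 when bits differ
  1101
^ 1001
------
  0100
Decimal: 13 ^ 9 = 4



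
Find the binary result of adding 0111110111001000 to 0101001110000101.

Add column by column from the right: bit + bit + carry-in; write the sum mod 2, carry 1 when the sum is 2 or 3.
carry:  1111111100000000
        0111110111001000
+       0101001110000101
------------------------
       01101000101001101
(the carry out of the leftmost column, 0, becomes the leading bit)
Decimal check:
  0111110111001000 = 16384 + 8192 + 4096 + 2048 + 1024 + 256 + 128 + 64 + 8 = 32200
  0101001110000101 = 16384 + 4096 + 512 + 256 + 128 + 4 + 1 = 21381
  32200 + 21381 = 53581, and 01101000101001101 = 32768 + 16384 + 4096 + 256 + 64 + 8 + 4 + 1 = 53581 ✓



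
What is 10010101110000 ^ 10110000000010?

XOR: 1 when bits differ
  10010101110000
^ 10110000000010
----------------
  00100101110010
Decimal: 9584 ^ 11266 = 2418



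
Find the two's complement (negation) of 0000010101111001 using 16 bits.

Original: 0000010101111001
Step 1 - Invert all bits: 1111101010000110
Step 2 - Add 1: 1111101010000111
Verification: 0000010101111001 + 1111101010000111 = 10000000000000000; discarding the end carry (carry out of the top bit) leaves the 16-bit value 0000000000000000, as required for x + (-x)



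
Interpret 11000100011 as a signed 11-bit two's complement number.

Binary: 11000100011
Sign bit: 1 (negative)
Invert: 00111011100
Add 1:  00111011101
Magnitude: 00111011101 = 256 + 128 + 64 + 16 + 8 + 4 + 1 = 477
Value: -477



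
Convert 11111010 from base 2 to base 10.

Sum of powers of 2 for each 1-bit:
2^1 + 2^3 + 2^4 + 2^5 + 2^6 + 2^7
= 2 + 8 + 16 + 32 + 64 + 128
= 250



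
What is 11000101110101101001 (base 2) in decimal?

Sum of powers of 2 for each 1-bit:
2^0 + 2^3 + 2^5 + 2^6 + 2^8 + 2^10 + 2^11 + 2^12 + 2^14 + 2^18 + 2^19
= 1 + 8 + 32 + 64 + 256 + 1024 + 2048 + 4096 + 16384 + 262144 + 524288
= 810345



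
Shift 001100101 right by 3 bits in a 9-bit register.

Original: 001100101 (decimal 101)
Shift right by 3 positions
Drop the 3 low bits; fill with zeros on the left
Result: 000001100 (decimal 12)
Equivalent: 101 >> 3 = 101 ÷ 2^3 = 12



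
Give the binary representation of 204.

Using repeated division by 2:
204 ÷ 2 = 102 remainder 0
102 ÷ 2 = 51 remainder 0
51 ÷ 2 = 25 remainder 1
25 ÷ 2 = 12 remainder 1
12 ÷ 2 = 6 remainder 0
6 ÷ 2 = 3 remainder 0
3 ÷ 2 = 1 remainder 1
1 ÷ 2 = 0 remainder 1
Reading remainders bottom to top: 11001100



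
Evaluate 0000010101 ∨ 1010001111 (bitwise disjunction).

OR: 1 when either bit is 1
  0000010101
| 1010001111
------------
  1010011111
Decimal: 21 | 655 = 671



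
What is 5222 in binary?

Using repeated division by 2:
5222 ÷ 2 = 2611 remainder 0
2611 ÷ 2 = 1305 remainder 1
1305 ÷ 2 = 652 remainder 1
652 ÷ 2 = 326 remainder 0
326 ÷ 2 = 163 remainder 0
163 ÷ 2 = 81 remainder 1
81 ÷ 2 = 40 remainder 1
40 ÷ 2 = 20 remainder 0
20 ÷ 2 = 10 remainder 0
10 ÷ 2 = 5 remainder 0
5 ÷ 2 = 2 remainder 1
2 ÷ 2 = 1 remainder 0
1 ÷ 2 = 0 remainder 1
Reading remainders bottom to top: 1010001100110



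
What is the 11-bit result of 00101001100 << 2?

Original: 00101001100 (decimal 332)
Shift left by 2 positions
Append 2 zeros on the right
Result: 10100110000 (decimal 1328)
Equivalent: 332 << 2 = 332 × 2^2 = 1328



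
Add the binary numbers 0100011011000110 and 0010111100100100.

Add column by column from the right: bit + bit + carry-in; write the sum mod 2, carry 1 when the sum is 2 or 3.
carry:  0001110000001000
        0100011011000110
+       0010111100100100
------------------------
       00111010111101010
(the carry out of the leftmost column, 0, becomes the leading bit)
Decimal check:
  0100011011000110 = 16384 + 1024 + 512 + 128 + 64 + 4 + 2 = 18118
  0010111100100100 = 8192 + 2048 + 1024 + 512 + 256 + 32 + 4 = 12068
  18118 + 12068 = 30186, and 00111010111101010 = 16384 + 8192 + 4096 + 1024 + 256 + 128 + 64 + 32 + 8 + 2 = 30186 ✓



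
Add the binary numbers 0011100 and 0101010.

Add column by column from the right: bit + bit + carry-in; write the sum mod 2, carry 1 when the sum is 2 or 3.
carry:  1110000
        0011100
+       0101010
---------------
       01000110
(the carry out of the leftmost column, 0, becomes the leading bit)
Decimal check:
  0011100 = 16 + 8 + 4 = 28
  0101010 = 32 + 8 + 2 = 42
  28 + 42 = 70, and 01000110 = 64 + 4 + 2 = 70 ✓



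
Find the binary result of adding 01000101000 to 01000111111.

Add column by column from the right: bit + bit + carry-in; write the sum mod 2, carry 1 when the sum is 2 or 3.
carry:  10001110000
        01000101000
+       01000111111
-------------------
       010001100111
(the carry out of the leftmost column, 0, becomes the leading bit)
Decimal check:
  01000101000 = 512 + 32 + 8 = 552
  01000111111 = 512 + 32 + 16 + 8 + 4 + 2 + 1 = 575
  552 + 575 = 1127, and 010001100111 = 1024 + 64 + 32 + 4 + 2 + 1 = 1127 ✓



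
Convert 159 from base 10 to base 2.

Using repeated division by 2:
159 ÷ 2 = 79 remainder 1
79 ÷ 2 = 39 remainder 1
39 ÷ 2 = 19 remainder 1
19 ÷ 2 = 9 remainder 1
9 ÷ 2 = 4 remainder 1
4 ÷ 2 = 2 remainder 0
2 ÷ 2 = 1 remainder 0
1 ÷ 2 = 0 remainder 1
Reading remainders bottom to top: 10011111



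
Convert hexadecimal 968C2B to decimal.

Expand by place value (powers of 16):
Digit values: C = 12, B = 11
968C2B = 9 × 16^5 + 6 × 16^4 + 8 × 16^3 + 12 × 16^2 + 2 × 16^1 + 11 × 16^0
= 9 × 1048576 + 6 × 65536 + 8 × 4096 + 12 × 256 + 2 × 16 + 11 × 1
= 9437184 + 393216 + 32768 + 3072 + 32 + 11
= 9866283



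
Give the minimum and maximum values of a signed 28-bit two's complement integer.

For 28-bit two's complement:
Minimum: -2^27 = -134217728
Maximum: 2^27 - 1 = 134217727



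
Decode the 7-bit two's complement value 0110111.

Binary: 0110111
Sign bit: 0 (non-negative)
Read directly as an unsigned value:
0110111 = 32 + 16 + 4 + 2 + 1 = 55
Value: 55



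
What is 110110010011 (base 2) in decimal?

Sum of powers of 2 for each 1-bit:
2^0 + 2^1 + 2^4 + 2^7 + 2^8 + 2^10 + 2^11
= 1 + 2 + 16 + 128 + 256 + 1024 + 2048
= 3475



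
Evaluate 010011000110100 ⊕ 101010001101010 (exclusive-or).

XOR: 1 when bits differ
  010011000110100
^ 101010001101010
-----------------
  111001001011110
Decimal: 9780 ^ 21610 = 29278



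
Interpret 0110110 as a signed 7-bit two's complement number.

Binary: 0110110
Sign bit: 0 (non-negative)
Read directly as an unsigned value:
0110110 = 32 + 16 + 4 + 2 = 54
Value: 54



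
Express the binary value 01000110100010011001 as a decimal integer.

Sum of powers of 2 for each 1-bit:
2^0 + 2^3 + 2^4 + 2^7 + 2^11 + 2^13 + 2^14 + 2^18
= 1 + 8 + 16 + 128 + 2048 + 8192 + 16384 + 262144
= 288921



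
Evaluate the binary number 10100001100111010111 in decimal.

Sum of powers of 2 for each 1-bit:
2^0 + 2^1 + 2^2 + 2^4 + 2^6 + 2^7 + 2^8 + 2^11 + 2^12 + 2^17 + 2^19
= 1 + 2 + 4 + 16 + 64 + 128 + 256 + 2048 + 4096 + 131072 + 524288
= 661975



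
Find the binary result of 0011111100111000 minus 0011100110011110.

Method 1 - Direct subtraction (column by column from the right: bit − bit − borrow-in; if negative, add 2 and borrow 1 from the next column):
borrow: 0000001100111100
        0011111100111000
-       0011100110011110
------------------------
        0000010110011010

Method 2 - Add two's complement:
Two's complement of 0011100110011110: invert → 1100011001100001, add 1 → 1100011001100010
  0011111100111000
+ 1100011001100010
------------------
 10000010110011010  (end carry out of the top bit = 1)
Discarding the end carry: 0000010110011010
Decimal check:
  0011111100111000 = 8192 + 4096 + 2048 + 1024 + 512 + 256 + 32 + 16 + 8 = 16184
  0011100110011110 = 8192 + 4096 + 2048 + 256 + 128 + 16 + 8 + 4 + 2 = 14750
  16184 - 14750 = 1434, and 0000010110011010 = 1024 + 256 + 128 + 16 + 8 + 2 = 1434 ✓



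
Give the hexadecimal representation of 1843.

Using repeated division by 16 (digits 10–15 are A–F):
1843 ÷ 16 = 115 remainder 3
115 ÷ 16 = 7 remainder 3
7 ÷ 16 = 0 remainder 7
Reading remainders bottom to top: 733



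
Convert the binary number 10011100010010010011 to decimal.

Sum of powers of 2 for each 1-bit:
2^0 + 2^1 + 2^4 + 2^7 + 2^10 + 2^14 + 2^15 + 2^16 + 2^19
= 1 + 2 + 16 + 128 + 1024 + 16384 + 32768 + 65536 + 524288
= 640147



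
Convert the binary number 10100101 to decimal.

Sum of powers of 2 for each 1-bit:
2^0 + 2^2 + 2^5 + 2^7
= 1 + 4 + 32 + 128
= 165



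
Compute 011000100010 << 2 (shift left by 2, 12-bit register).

Original: 011000100010 (decimal 1570)
Shift left by 2 positions
Append 2 zeros on the right and drop the 2 high bits that overflow the 12-bit width
Result: 100010001000 (decimal 2184)
Equivalent: 1570 << 2 = 1570 × 2^2 = 6280, truncated to 12 bits = 2184



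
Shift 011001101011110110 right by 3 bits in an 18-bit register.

Original: 011001101011110110 (decimal 105206)
Shift right by 3 positions
Drop the 3 low bits; fill with zeros on the left
Result: 000011001101011110 (decimal 13150)
Equivalent: 105206 >> 3 = 105206 ÷ 2^3 = 13150



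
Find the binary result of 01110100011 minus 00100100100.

Method 1 - Direct subtraction (column by column from the right: bit − bit − borrow-in; if negative, add 2 and borrow 1 from the next column):
borrow: 00011111000
        01110100011
-       00100100100
-------------------
        01001111111

Method 2 - Add two's complement:
Two's complement of 00100100100: invert → 11011011011, add 1 → 11011011100
  01110100011
+ 11011011100
-------------
 101001111111  (end carry out of the top bit = 1)
Discarding the end carry: 01001111111
Decimal check:
  01110100011 = 512 + 256 + 128 + 32 + 2 + 1 = 931
  00100100100 = 256 + 32 + 4 = 292
  931 - 292 = 639, and 01001111111 = 512 + 64 + 32 + 16 + 8 + 4 + 2 + 1 = 639 ✓



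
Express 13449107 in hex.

Using repeated division by 16 (digits 10–15 are A–F):
13449107 ÷ 16 = 840569 remainder 3
840569 ÷ 16 = 52535 remainder 9
52535 ÷ 16 = 3283 remainder 7
3283 ÷ 16 = 205 remainder 3
205 ÷ 16 = 12 remainder 13 (D)
12 ÷ 16 = 0 remainder 12 (C)
Reading remainders bottom to top: CD3793



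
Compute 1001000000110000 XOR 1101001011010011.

XOR: 1 when bits differ
  1001000000110000
^ 1101001011010011
------------------
  0100001011100011
Decimal: 36912 ^ 53971 = 17123



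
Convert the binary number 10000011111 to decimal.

Sum of powers of 2 for each 1-bit:
2^0 + 2^1 + 2^2 + 2^3 + 2^4 + 2^10
= 1 + 2 + 4 + 8 + 16 + 1024
= 1055



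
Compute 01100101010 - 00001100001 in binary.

Method 1 - Direct subtraction (column by column from the right: bit − bit − borrow-in; if negative, add 2 and borrow 1 from the next column):
borrow: 00110000010
        01100101010
-       00001100001
-------------------
        01011001001

Method 2 - Add two's complement:
Two's complement of 00001100001: invert → 11110011110, add 1 → 11110011111
  01100101010
+ 11110011111
-------------
 101011001001  (end carry out of the top bit = 1)
Discarding the end carry: 01011001001
Decimal check:
  01100101010 = 512 + 256 + 32 + 8 + 2 = 810
  00001100001 = 64 + 32 + 1 = 97
  810 - 97 = 713, and 01011001001 = 512 + 128 + 64 + 8 + 1 = 713 ✓



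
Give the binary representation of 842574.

Using repeated division by 2:
842574 ÷ 2 = 421287 remainder 0
421287 ÷ 2 = 210643 remainder 1
210643 ÷ 2 = 105321 remainder 1
105321 ÷ 2 = 52660 remainder 1
52660 ÷ 2 = 26330 remainder 0
26330 ÷ 2 = 13165 remainder 0
13165 ÷ 2 = 6582 remainder 1
6582 ÷ 2 = 3291 remainder 0
3291 ÷ 2 = 1645 remainder 1
1645 ÷ 2 = 822 remainder 1
822 ÷ 2 = 411 remainder 0
411 ÷ 2 = 205 remainder 1
205 ÷ 2 = 102 remainder 1
102 ÷ 2 = 51 remainder 0
51 ÷ 2 = 25 remainder 1
25 ÷ 2 = 12 remainder 1
12 ÷ 2 = 6 remainder 0
6 ÷ 2 = 3 remainder 0
3 ÷ 2 = 1 remainder 1
1 ÷ 2 = 0 remainder 1
Reading remainders bottom to top: 11001101101101001110



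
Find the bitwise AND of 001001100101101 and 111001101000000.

AND: 1 only when both bits are 1
  001001100101101
& 111001101000000
-----------------
  001001100000000
Decimal: 4909 & 29504 = 4864



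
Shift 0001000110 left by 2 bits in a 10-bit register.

Original: 0001000110 (decimal 70)
Shift left by 2 positions
Append 2 zeros on the right
Result: 0100011000 (decimal 280)
Equivalent: 70 << 2 = 70 × 2^2 = 280



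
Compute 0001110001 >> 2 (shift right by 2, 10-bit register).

Original: 0001110001 (decimal 113)
Shift right by 2 positions
Drop the 2 low bits; fill with zeros on the left
Result: 0000011100 (decimal 28)
Equivalent: 113 >> 2 = 113 ÷ 2^2 = 28



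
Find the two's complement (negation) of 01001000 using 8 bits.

Original: 01001000
Step 1 - Invert all bits: 10110111
Step 2 - Add 1: 10111000
Verification: 01001000 + 10111000 = 100000000; discarding the end carry (carry out of the top bit) leaves the 8-bit value 00000000, as required for x + (-x)



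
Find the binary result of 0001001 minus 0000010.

Method 1 - Direct subtraction (column by column from the right: bit − bit − borrow-in; if negative, add 2 and borrow 1 from the next column):
borrow: 0001100
        0001001
-       0000010
---------------
        0000111

Method 2 - Add two's complement:
Two's complement of 0000010: invert → 1111101, add 1 → 1111110
  0001001
+ 1111110
---------
 10000111  (end carry out of the top bit = 1)
Discarding the end carry: 0000111
Decimal check:
  0001001 = 8 + 1 = 9
  0000010 = 2
  9 - 2 = 7, and 0000111 = 4 + 2 + 1 = 7 ✓



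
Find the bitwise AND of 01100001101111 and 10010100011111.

AND: 1 only when both bits are 1
  01100001101111
& 10010100011111
----------------
  00000000001111
Decimal: 6255 & 9503 = 15



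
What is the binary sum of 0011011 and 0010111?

Add column by column from the right: bit + bit + carry-in; write the sum mod 2, carry 1 when the sum is 2 or 3.
carry:  0111110
        0011011
+       0010111
---------------
       00110010
(the carry out of the leftmost column, 0, becomes the leading bit)
Decimal check:
  0011011 = 16 + 8 + 2 + 1 = 27
  0010111 = 16 + 4 + 2 + 1 = 23
  27 + 23 = 50, and 00110010 = 32 + 16 + 2 = 50 ✓



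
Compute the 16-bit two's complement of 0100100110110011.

Original: 0100100110110011
Step 1 - Invert all bits: 1011011001001100
Step 2 - Add 1: 1011011001001101
Verification: 0100100110110011 + 1011011001001101 = 10000000000000000; discarding the end carry (carry out of the top bit) leaves the 16-bit value 0000000000000000, as required for x + (-x)



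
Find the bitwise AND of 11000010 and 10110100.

AND: 1 only when both bits are 1
  11000010
& 10110100
----------
  10000000
Decimal: 194 & 180 = 128



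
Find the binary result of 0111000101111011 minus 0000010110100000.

Method 1 - Direct subtraction (column by column from the right: bit − bit − borrow-in; if negative, add 2 and borrow 1 from the next column):
borrow: 0001111100000000
        0111000101111011
-       0000010110100000
------------------------
        0110101111011011

Method 2 - Add two's complement:
Two's complement of 0000010110100000: invert → 1111101001011111, add 1 → 1111101001100000
  0111000101111011
+ 1111101001100000
------------------
 10110101111011011  (end carry out of the top bit = 1)
Discarding the end carry: 0110101111011011
Decimal check:
  0111000101111011 = 16384 + 8192 + 4096 + 256 + 64 + 32 + 16 + 8 + 2 + 1 = 29051
  0000010110100000 = 1024 + 256 + 128 + 32 = 1440
  29051 - 1440 = 27611, and 0110101111011011 = 16384 + 8192 + 2048 + 512 + 256 + 128 + 64 + 16 + 8 + 2 + 1 = 27611 ✓



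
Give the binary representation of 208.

Using repeated division by 2:
208 ÷ 2 = 104 remainder 0
104 ÷ 2 = 52 remainder 0
52 ÷ 2 = 26 remainder 0
26 ÷ 2 = 13 remainder 0
13 ÷ 2 = 6 remainder 1
6 ÷ 2 = 3 remainder 0
3 ÷ 2 = 1 remainder 1
1 ÷ 2 = 0 remainder 1
Reading remainders bottom to top: 11010000



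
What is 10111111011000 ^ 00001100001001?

XOR: 1 when bits differ
  10111111011000
^ 00001100001001
----------------
  10110011010001
Decimal: 12248 ^ 777 = 11473



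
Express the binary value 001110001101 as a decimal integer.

Sum of powers of 2 for each 1-bit:
2^0 + 2^2 + 2^3 + 2^7 + 2^8 + 2^9
= 1 + 4 + 8 + 128 + 256 + 512
= 909



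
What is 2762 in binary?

Using repeated division by 2:
2762 ÷ 2 = 1381 remainder 0
1381 ÷ 2 = 690 remainder 1
690 ÷ 2 = 345 remainder 0
345 ÷ 2 = 172 remainder 1
172 ÷ 2 = 86 remainder 0
86 ÷ 2 = 43 remainder 0
43 ÷ 2 = 21 remainder 1
21 ÷ 2 = 10 remainder 1
10 ÷ 2 = 5 remainder 0
5 ÷ 2 = 2 remainder 1
2 ÷ 2 = 1 remainder 0
1 ÷ 2 = 0 remainder 1
Reading remainders bottom to top: 101011001010



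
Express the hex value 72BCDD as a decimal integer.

Expand by place value (powers of 16):
Digit values: B = 11, C = 12, D = 13
72BCDD = 7 × 16^5 + 2 × 16^4 + 11 × 16^3 + 12 × 16^2 + 13 × 16^1 + 13 × 16^0
= 7 × 1048576 + 2 × 65536 + 11 × 4096 + 12 × 256 + 13 × 16 + 13 × 1
= 7340032 + 131072 + 45056 + 3072 + 208 + 13
= 7519453



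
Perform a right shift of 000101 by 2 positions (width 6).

Original: 000101 (decimal 5)
Shift right by 2 positions
Drop the 2 low bits; fill with zeros on the left
Result: 000001 (decimal 1)
Equivalent: 5 >> 2 = 5 ÷ 2^2 = 1



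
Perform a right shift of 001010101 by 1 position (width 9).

Original: 001010101 (decimal 85)
Shift right by 1 position
Drop the 1 low bit; fill with zero on the left
Result: 000101010 (decimal 42)
Equivalent: 85 >> 1 = 85 ÷ 2^1 = 42



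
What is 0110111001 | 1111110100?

OR: 1 when either bit is 1
  0110111001
| 1111110100
------------
  1111111101
Decimal: 441 | 1012 = 1021



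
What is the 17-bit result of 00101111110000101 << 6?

Original: 00101111110000101 (decimal 24453)
Shift left by 6 positions
Append 6 zeros on the right and drop the 6 high bits that overflow the 17-bit width
Result: 11110000101000000 (decimal 123200)
Equivalent: 24453 << 6 = 24453 × 2^6 = 1564992, truncated to 17 bits = 123200



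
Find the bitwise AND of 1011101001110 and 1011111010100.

AND: 1 only when both bits are 1
  1011101001110
& 1011111010100
---------------
  1011101000100
Decimal: 5966 & 6100 = 5956



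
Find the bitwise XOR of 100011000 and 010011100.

XOR: 1 when bits differ
  100011000
^ 010011100
-----------
  110000100
Decimal: 280 ^ 156 = 388



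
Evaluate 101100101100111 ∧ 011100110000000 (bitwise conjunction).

AND: 1 only when both bits are 1
  101100101100111
& 011100110000000
-----------------
  001100100000000
Decimal: 22887 & 14720 = 6400



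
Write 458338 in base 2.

Using repeated division by 2:
458338 ÷ 2 = 229169 remainder 0
229169 ÷ 2 = 114584 remainder 1
114584 ÷ 2 = 57292 remainder 0
57292 ÷ 2 = 28646 remainder 0
28646 ÷ 2 = 14323 remainder 0
14323 ÷ 2 = 7161 remainder 1
7161 ÷ 2 = 3580 remainder 1
3580 ÷ 2 = 1790 remainder 0
1790 ÷ 2 = 895 remainder 0
895 ÷ 2 = 447 remainder 1
447 ÷ 2 = 223 remainder 1
223 ÷ 2 = 111 remainder 1
111 ÷ 2 = 55 remainder 1
55 ÷ 2 = 27 remainder 1
27 ÷ 2 = 13 remainder 1
13 ÷ 2 = 6 remainder 1
6 ÷ 2 = 3 remainder 0
3 ÷ 2 = 1 remainder 1
1 ÷ 2 = 0 remainder 1
Reading remainders bottom to top: 1101111111001100010



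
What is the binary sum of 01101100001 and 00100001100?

Add column by column from the right: bit + bit + carry-in; write the sum mod 2, carry 1 when the sum is 2 or 3.
carry:  11000000000
        01101100001
+       00100001100
-------------------
       010001101101
(the carry out of the leftmost column, 0, becomes the leading bit)
Decimal check:
  01101100001 = 512 + 256 + 64 + 32 + 1 = 865
  00100001100 = 256 + 8 + 4 = 268
  865 + 268 = 1133, and 010001101101 = 1024 + 64 + 32 + 8 + 4 + 1 = 1133 ✓

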